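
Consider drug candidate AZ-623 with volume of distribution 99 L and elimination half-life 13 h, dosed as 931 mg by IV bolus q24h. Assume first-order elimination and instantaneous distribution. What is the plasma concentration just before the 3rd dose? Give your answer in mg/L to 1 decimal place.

f = (1/2)^(τ/t½) = (1/2)^(24/13) ≈ 0.2781.
C₀ = D/Vd = 931/99 ≈ 9.404 mg/L.
Before the 3rd dose, 2 doses have been given. Superposition: Cmin = C₀·(f + f²).
≈ 9.404 × (0.2781 + 0.0773) ≈ 9.404 × 0.3554 ≈ 3.342 mg/L.

3.3 mg/L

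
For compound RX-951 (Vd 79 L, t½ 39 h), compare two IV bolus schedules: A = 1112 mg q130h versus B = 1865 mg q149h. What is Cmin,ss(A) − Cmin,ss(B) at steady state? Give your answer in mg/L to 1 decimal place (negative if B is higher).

-0.2 mg/L

Regimen A: f = (1/2)^(130/39) ≈ 0.0992; Cmin,ss = (1112/79)·f/(1−f) ≈ 1.550 mg/L.
Regimen B: f = (1/2)^(149/39) ≈ 0.0708; Cmin,ss = (1865/79)·f/(1−f) ≈ 1.799 mg/L.
Difference ≈ 1.550 − 1.799 ≈ -0.249 mg/L.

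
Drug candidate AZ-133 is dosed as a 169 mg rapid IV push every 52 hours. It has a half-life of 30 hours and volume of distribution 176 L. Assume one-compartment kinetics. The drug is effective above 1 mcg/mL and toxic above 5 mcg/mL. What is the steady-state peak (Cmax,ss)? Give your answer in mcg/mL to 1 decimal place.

τ/t½ = 52/30 ≈ 1.7333, so fraction remaining f = (1/2)^(52/30) ≈ 0.3008.
Accumulation ratio R = 1/(1 − f) ≈ 1/0.6992 ≈ 1.4302.
Single-dose peak C₀ = D/Vd = 169/176 ≈ 0.960 mcg/mL.
Steady-state peak Cmax,ss = C₀·R ≈ 0.960 × 1.4302 ≈ 1.373 mcg/mL.
Peak 1.4 mcg/mL vs MTC 5 mcg/mL: below toxic threshold.

1.4 mcg/mL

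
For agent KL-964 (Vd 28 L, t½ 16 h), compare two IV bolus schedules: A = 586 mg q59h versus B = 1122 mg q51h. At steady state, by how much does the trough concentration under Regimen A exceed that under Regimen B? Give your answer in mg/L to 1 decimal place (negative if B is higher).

Regimen A: f = (1/2)^(59/16) ≈ 0.0776; Cmin,ss = (586/28)·f/(1−f) ≈ 1.761 mg/L.
Regimen B: f = (1/2)^(51/16) ≈ 0.1098; Cmin,ss = (1122/28)·f/(1−f) ≈ 4.943 mg/L.
Difference ≈ 1.761 − 4.943 ≈ -3.182 mg/L.

-3.2 mg/L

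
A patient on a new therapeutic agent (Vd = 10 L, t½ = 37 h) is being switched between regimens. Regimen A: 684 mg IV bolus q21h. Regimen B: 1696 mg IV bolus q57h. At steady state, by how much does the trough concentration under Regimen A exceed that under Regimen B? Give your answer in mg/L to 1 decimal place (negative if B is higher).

Regimen A: f = (1/2)^(21/37) ≈ 0.6748; Cmin,ss = (684/10)·f/(1−f) ≈ 141.932 mg/L.
Regimen B: f = (1/2)^(57/37) ≈ 0.3438; Cmin,ss = (1696/10)·f/(1−f) ≈ 88.858 mg/L.
Difference ≈ 141.932 − 88.858 ≈ 53.074 mg/L.

53.1 mg/L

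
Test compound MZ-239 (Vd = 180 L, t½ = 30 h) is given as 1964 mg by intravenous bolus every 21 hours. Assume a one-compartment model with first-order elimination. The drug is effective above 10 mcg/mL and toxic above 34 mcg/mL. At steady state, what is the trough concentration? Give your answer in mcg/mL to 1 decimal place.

17.5 mcg/mL

τ/t½ = 21/30 ≈ 0.7, so fraction remaining f = (1/2)^(21/30) ≈ 0.6156.
At steady state, accumulation factor R = 1/(1 − e^(−kτ)) ≈ 2.6015.
Single-dose peak C₀ = D/Vd = 1964/180 ≈ 10.911 mcg/mL.
Steady-state peak Cmax,ss = C₀·R ≈ 10.911 × 2.6015 ≈ 28.385 mcg/mL.
Steady-state trough Cmin,ss = Cmax,ss·f ≈ 28.385 × 0.6156 ≈ 17.474 mcg/mL.
Trough 17.5 mcg/mL vs MEC 10 mcg/mL: adequate.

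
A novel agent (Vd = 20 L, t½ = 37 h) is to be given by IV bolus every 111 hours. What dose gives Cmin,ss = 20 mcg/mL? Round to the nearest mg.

2800 mg

τ/t½ = 111/37 ≈ 3, so f = (1/2)^(111/37) ≈ 0.125000.
Cmin,ss = (D/Vd)·f/(1−f), so D = Cmin,ss·Vd·(1−f)/f.
D = 20 × 20 × (1−f)/f ≈ 20 × 20 × 7.00000 ≈ 2800.00 mg.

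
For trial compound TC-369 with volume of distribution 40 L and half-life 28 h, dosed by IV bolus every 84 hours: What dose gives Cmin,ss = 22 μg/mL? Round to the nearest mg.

6160 mg

τ/t½ = 84/28 ≈ 3, so f = (1/2)^(84/28) ≈ 0.125000.
Cmin,ss = (D/Vd)·f/(1−f), so D = Cmin,ss·Vd·(1−f)/f.
D = 22 × 40 × (1−f)/f ≈ 22 × 40 × 7.00000 ≈ 6160.00 mg.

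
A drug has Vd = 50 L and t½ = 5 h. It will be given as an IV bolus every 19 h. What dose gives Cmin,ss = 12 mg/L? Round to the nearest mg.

7757 mg

τ/t½ = 19/5 ≈ 3.8, so f = (1/2)^(19/5) ≈ 0.071794.
Cmin,ss = (D/Vd)·f/(1−f), so D = Cmin,ss·Vd·(1−f)/f.
D = 12 × 50 × (1−f)/f ≈ 12 × 50 × 12.92874 ≈ 7757.24 mg.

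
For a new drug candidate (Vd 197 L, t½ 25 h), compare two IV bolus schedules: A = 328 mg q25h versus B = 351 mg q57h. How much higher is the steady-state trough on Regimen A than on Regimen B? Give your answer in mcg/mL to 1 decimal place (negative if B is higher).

1.2 mcg/mL

Regimen A: f = (1/2)^(25/25) ≈ 0.5000; Cmin,ss = (328/197)·f/(1−f) ≈ 1.665 mcg/mL.
Regimen B: f = (1/2)^(57/25) ≈ 0.2059; Cmin,ss = (351/197)·f/(1−f) ≈ 0.462 mcg/mL.
Difference ≈ 1.665 − 0.462 ≈ 1.203 mcg/mL.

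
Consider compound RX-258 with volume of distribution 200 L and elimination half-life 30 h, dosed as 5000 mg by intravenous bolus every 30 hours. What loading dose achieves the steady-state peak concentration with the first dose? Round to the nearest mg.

f = (1/2)^(30/30) ≈ 0.500000; accumulation ratio R = 1/(1−f) ≈ 2.00000.
Loading dose to hit Cmax,ss on first dose: D_load = D_maint·R ≈ 5000 × 2.00000 ≈ 10000.00 mg.

10000 mg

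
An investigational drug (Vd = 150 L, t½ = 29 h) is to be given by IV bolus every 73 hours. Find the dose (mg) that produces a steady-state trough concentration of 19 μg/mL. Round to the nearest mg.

13466 mg

τ/t½ = 73/29 ≈ 2.5172, so f = (1/2)^(73/29) ≈ 0.174677.
Cmin,ss = (D/Vd)·f/(1−f), so D = Cmin,ss·Vd·(1−f)/f.
D = 19 × 150 × (1−f)/f ≈ 19 × 150 × 4.72485 ≈ 13465.82 mg.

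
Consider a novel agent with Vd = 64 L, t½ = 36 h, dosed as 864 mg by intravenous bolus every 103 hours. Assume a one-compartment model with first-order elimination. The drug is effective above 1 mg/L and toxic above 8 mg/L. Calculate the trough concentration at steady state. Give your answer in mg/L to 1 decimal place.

2.2 mg/L

Over one 103-h interval, 103/36 ≈ 2.8611 half-lives elapse, leaving f ≈ 0.1376 of each dose.
At steady state, accumulation factor R = 1/(1 − e^(−kτ)) ≈ 1.1596.
Single-dose peak C₀ = D/Vd = 864/64 ≈ 13.500 mg/L.
Cmax,ss = C₀/(1 − f) ≈ 13.500/0.8624 ≈ 15.654 mg/L.
One interval later, Cmin,ss = Cmax,ss·e^(−kτ) ≈ 15.654 × 0.1376 ≈ 2.154 mg/L.
Trough 2.2 mg/L vs MEC 1 mg/L: adequate.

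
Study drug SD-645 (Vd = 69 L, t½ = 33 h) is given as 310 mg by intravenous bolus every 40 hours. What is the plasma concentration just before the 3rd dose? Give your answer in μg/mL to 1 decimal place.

2.8 μg/mL

f = (1/2)^(τ/t½) = (1/2)^(40/33) ≈ 0.4316.
C₀ = D/Vd = 310/69 ≈ 4.493 μg/mL.
Before the 3rd dose, 2 doses have been given. Superposition: Cmin = C₀·(f + f²).
≈ 4.493 × (0.4316 + 0.1863) ≈ 4.493 × 0.6179 ≈ 2.776 μg/mL.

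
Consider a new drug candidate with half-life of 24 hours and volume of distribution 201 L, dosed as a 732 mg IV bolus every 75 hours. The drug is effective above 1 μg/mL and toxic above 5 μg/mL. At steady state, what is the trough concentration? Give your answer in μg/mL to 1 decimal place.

Over one 75-h interval, 75/24 ≈ 3.125 half-lives elapse, leaving f ≈ 0.1146 of each dose.
At steady state, accumulation factor R = 1/(1 − e^(−kτ)) ≈ 1.1294.
Single-dose peak C₀ = D/Vd = 732/201 ≈ 3.642 μg/mL.
Cmax,ss = C₀/(1 − f) ≈ 3.642/0.8854 ≈ 4.113 μg/mL.
Steady-state trough Cmin,ss = Cmax,ss·f ≈ 4.113 × 0.1146 ≈ 0.471 μg/mL.
Trough 0.5 μg/mL vs MEC 1 μg/mL: subtherapeutic.

0.5 μg/mL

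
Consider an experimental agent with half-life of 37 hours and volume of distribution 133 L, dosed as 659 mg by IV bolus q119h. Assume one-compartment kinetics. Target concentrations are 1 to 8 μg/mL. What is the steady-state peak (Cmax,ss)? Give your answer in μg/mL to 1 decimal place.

τ/t½ = 119/37 ≈ 3.2162, so fraction remaining f = (1/2)^(119/37) ≈ 0.1076.
At steady state, accumulation factor R = 1/(1 − e^(−kτ)) ≈ 1.1206.
Single-dose peak C₀ = D/Vd = 659/133 ≈ 4.955 μg/mL.
Steady-state peak Cmax,ss = C₀·R ≈ 4.955 × 1.1206 ≈ 5.553 μg/mL.
Peak 5.6 μg/mL vs MTC 8 μg/mL: below toxic threshold.

5.6 μg/mL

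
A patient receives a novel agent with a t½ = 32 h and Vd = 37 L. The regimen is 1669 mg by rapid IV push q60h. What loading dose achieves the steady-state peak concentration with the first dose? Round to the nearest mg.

f = (1/2)^(60/32) ≈ 0.272627; accumulation ratio R = 1/(1−f) ≈ 1.37481.
Loading dose to hit Cmax,ss on first dose: D_load = D_maint·R ≈ 1669 × 1.37481 ≈ 2294.56 mg.

2295 mg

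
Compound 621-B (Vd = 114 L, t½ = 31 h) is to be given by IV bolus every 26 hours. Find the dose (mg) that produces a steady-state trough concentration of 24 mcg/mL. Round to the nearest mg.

τ/t½ = 26/31 ≈ 0.83871, so f = (1/2)^(26/31) ≈ 0.559143.
Cmin,ss = (D/Vd)·f/(1−f), so D = Cmin,ss·Vd·(1−f)/f.
D = 24 × 114 × (1−f)/f ≈ 24 × 114 × 0.78845 ≈ 2157.20 mg.

2157 mg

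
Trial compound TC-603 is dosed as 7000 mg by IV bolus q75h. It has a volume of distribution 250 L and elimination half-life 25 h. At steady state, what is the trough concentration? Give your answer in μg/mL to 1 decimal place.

τ = 75 h = 3 half-lives, so f = (1/2)^3 = 0.125.
Accumulation ratio R = 1/(1 − f) = 1/0.875 = 8/7.
Single-dose peak C₀ = D/Vd = 7000/250 = 28 μg/mL.
Steady-state peak Cmax,ss = C₀·R = 28 × 8/7 ≈ 32.000 μg/mL.
Steady-state trough Cmin,ss = Cmax,ss·f ≈ 32.000 × 0.125 ≈ 4.000 μg/mL.

4.0 μg/mL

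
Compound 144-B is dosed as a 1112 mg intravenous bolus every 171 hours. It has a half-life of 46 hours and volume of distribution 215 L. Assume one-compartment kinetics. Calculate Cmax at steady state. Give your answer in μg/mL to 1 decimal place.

5.6 μg/mL

τ/t½ = 171/46 ≈ 3.7174, so fraction remaining f = (1/2)^(171/46) ≈ 0.0760.
At steady state, accumulation factor R = 1/(1 − e^(−kτ)) ≈ 1.0823.
Single-dose peak C₀ = D/Vd = 1112/215 ≈ 5.172 μg/mL.
Steady-state peak Cmax,ss = C₀·R ≈ 5.172 × 1.0823 ≈ 5.598 μg/mL.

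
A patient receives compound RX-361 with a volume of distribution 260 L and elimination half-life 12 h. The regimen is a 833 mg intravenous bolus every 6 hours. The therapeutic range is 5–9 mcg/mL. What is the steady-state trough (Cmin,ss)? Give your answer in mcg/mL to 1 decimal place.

7.7 mcg/mL

τ/t½ = 6/12 ≈ 0.5, so fraction remaining f = (1/2)^(6/12) ≈ 0.7071.
At steady state, accumulation factor R = 1/(1 − e^(−kτ)) ≈ 3.4141.
Single-dose peak C₀ = D/Vd = 833/260 ≈ 3.204 mcg/mL.
Steady-state peak Cmax,ss = C₀·R ≈ 3.204 × 3.4141 ≈ 10.939 mcg/mL.
Steady-state trough Cmin,ss = Cmax,ss·f ≈ 10.939 × 0.7071 ≈ 7.735 mcg/mL.
Trough 7.7 mcg/mL vs MEC 5 mcg/mL: adequate.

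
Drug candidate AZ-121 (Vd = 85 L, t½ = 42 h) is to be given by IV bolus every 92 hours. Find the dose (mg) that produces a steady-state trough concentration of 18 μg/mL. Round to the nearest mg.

τ/t½ = 92/42 ≈ 2.1905, so f = (1/2)^(92/42) ≈ 0.219079.
Cmin,ss = (D/Vd)·f/(1−f), so D = Cmin,ss·Vd·(1−f)/f.
D = 18 × 85 × (1−f)/f ≈ 18 × 85 × 3.56456 ≈ 5453.78 mg.

5454 mg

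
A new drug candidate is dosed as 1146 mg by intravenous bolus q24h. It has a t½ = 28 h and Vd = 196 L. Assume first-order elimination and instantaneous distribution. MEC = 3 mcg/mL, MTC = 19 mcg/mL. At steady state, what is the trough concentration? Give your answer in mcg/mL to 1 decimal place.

τ/t½ = 24/28 ≈ 0.85714, so fraction remaining f = (1/2)^(24/28) ≈ 0.5520.
At steady state, accumulation factor R = 1/(1 − e^(−kτ)) ≈ 2.2321.
Each bolus raises the concentration by D/Vd = 1146/196 ≈ 5.847 mcg/mL.
Steady-state peak Cmax,ss = C₀·R ≈ 5.847 × 2.2321 ≈ 13.051 mcg/mL.
One interval later, Cmin,ss = Cmax,ss·e^(−kτ) ≈ 13.051 × 0.5520 ≈ 7.204 mcg/mL.
Trough 7.2 mcg/mL vs MEC 3 mcg/mL: adequate.

7.2 mcg/mL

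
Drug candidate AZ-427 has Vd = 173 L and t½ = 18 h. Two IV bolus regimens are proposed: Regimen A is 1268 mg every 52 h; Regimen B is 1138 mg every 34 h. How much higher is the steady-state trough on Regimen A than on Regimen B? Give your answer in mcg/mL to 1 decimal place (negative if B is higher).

Regimen A: f = (1/2)^(52/18) ≈ 0.1350; Cmin,ss = (1268/173)·f/(1−f) ≈ 1.144 mcg/mL.
Regimen B: f = (1/2)^(34/18) ≈ 0.2700; Cmin,ss = (1138/173)·f/(1−f) ≈ 2.433 mcg/mL.
Difference ≈ 1.144 − 2.433 ≈ -1.289 mcg/mL.

-1.3 mcg/mL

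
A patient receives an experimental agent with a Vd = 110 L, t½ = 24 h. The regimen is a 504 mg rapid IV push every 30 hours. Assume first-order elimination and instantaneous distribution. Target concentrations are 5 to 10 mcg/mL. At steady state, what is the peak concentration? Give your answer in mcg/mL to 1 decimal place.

k = ln2/t½ = ln2/24 ≈ 0.028881 h⁻¹; fraction remaining f = e^(−kτ) = e^(−0.028881×30) ≈ 0.4204.
Accumulation ratio R = 1/(1 − f) ≈ 1/0.5796 ≈ 1.7253.
Each bolus raises the concentration by D/Vd = 504/110 ≈ 4.582 mcg/mL.
Steady-state peak Cmax,ss = C₀·R ≈ 4.582 × 1.7253 ≈ 7.905 mcg/mL.
Peak 7.9 mcg/mL vs MTC 10 mcg/mL: below toxic threshold.

7.9 mcg/mL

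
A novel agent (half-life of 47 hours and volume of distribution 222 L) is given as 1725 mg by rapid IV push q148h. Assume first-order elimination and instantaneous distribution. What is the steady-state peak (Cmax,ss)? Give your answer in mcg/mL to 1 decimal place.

8.8 mcg/mL

τ/t½ = 148/47 ≈ 3.1489, so fraction remaining f = (1/2)^(148/47) ≈ 0.1127.
At steady state, accumulation factor R = 1/(1 − e^(−kτ)) ≈ 1.1270.
Single-dose peak C₀ = D/Vd = 1725/222 ≈ 7.770 mcg/mL.
Steady-state peak Cmax,ss = C₀·R ≈ 7.770 × 1.1270 ≈ 8.757 mcg/mL.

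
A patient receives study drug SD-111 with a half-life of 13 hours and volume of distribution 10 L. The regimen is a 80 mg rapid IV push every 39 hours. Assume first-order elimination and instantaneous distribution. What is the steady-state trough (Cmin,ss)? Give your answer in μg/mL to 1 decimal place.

1.1 μg/mL

The dosing interval is 3 half-lives, so f = 2^(−3) = 0.125.
At steady state, R = 1/(1 − 0.125) = 8/7.
Single-dose peak C₀ = D/Vd = 80/10 = 8 μg/mL.
Steady-state peak Cmax,ss = C₀·R = 8 × 8/7 ≈ 9.143 μg/mL.
Steady-state trough Cmin,ss = Cmax,ss·f ≈ 9.143 × 0.125 ≈ 1.143 μg/mL.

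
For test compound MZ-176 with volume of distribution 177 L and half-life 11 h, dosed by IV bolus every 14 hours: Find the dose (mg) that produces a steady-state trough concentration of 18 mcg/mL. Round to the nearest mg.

4512 mg

τ/t½ = 14/11 ≈ 1.2727, so f = (1/2)^(14/11) ≈ 0.413877.
Cmin,ss = (D/Vd)·f/(1−f), so D = Cmin,ss·Vd·(1−f)/f.
D = 18 × 177 × (1−f)/f ≈ 18 × 177 × 1.41618 ≈ 4511.95 mg.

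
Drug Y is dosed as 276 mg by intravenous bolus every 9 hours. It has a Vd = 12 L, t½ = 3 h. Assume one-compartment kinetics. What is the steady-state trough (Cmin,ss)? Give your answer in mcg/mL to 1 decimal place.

τ = 9 h = 3 half-lives, so f = (1/2)^3 = 0.125.
Accumulation ratio R = 1/(1 − f) = 1/0.875 = 8/7.
Single-dose peak C₀ = D/Vd = 276/12 = 23 mcg/mL.
Steady-state peak Cmax,ss = C₀·R = 23 × 8/7 ≈ 26.286 mcg/mL.
Steady-state trough Cmin,ss = Cmax,ss·f ≈ 26.286 × 0.125 ≈ 3.286 mcg/mL.

3.3 mcg/mL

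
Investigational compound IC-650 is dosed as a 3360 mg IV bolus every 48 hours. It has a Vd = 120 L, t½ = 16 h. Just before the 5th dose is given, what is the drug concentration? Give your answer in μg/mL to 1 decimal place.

4.0 μg/mL

f = (1/2)^(τ/t½) = (1/2)^(48/16) ≈ 0.1250.
C₀ = D/Vd = 3360/120 ≈ 28.000 μg/mL.
Before the 5th dose, 4 doses have been given. Superposition: Cmin = C₀·(f + f² + … + f^4).
≈ 28.000 × (0.1250 + 0.0156 + 0.0020 + 0.0002) ≈ 28.000 × 0.1428 ≈ 3.998 μg/mL.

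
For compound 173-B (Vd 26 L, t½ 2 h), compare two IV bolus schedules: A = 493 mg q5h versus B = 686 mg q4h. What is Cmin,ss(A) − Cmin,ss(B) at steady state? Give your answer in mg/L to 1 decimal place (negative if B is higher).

Regimen A: f = (1/2)^(5/2) ≈ 0.1768; Cmin,ss = (493/26)·f/(1−f) ≈ 4.072 mg/L.
Regimen B: f = (1/2)^(4/2) ≈ 0.2500; Cmin,ss = (686/26)·f/(1−f) ≈ 8.795 mg/L.
Difference ≈ 4.072 − 8.795 ≈ -4.723 mg/L.

-4.7 mg/L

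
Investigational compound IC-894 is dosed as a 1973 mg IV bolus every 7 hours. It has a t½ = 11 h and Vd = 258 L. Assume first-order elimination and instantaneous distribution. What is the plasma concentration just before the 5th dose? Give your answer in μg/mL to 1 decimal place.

11.4 μg/mL

f = (1/2)^(τ/t½) = (1/2)^(7/11) ≈ 0.6433.
C₀ = D/Vd = 1973/258 ≈ 7.647 μg/mL.
Before the 5th dose, 4 doses have been given. Superposition: Cmin = C₀·(f + f² + … + f^4).
≈ 7.647 × (0.6433 + 0.4138 + 0.2662 + 0.1713) ≈ 7.647 × 1.4946 ≈ 11.429 μg/mL.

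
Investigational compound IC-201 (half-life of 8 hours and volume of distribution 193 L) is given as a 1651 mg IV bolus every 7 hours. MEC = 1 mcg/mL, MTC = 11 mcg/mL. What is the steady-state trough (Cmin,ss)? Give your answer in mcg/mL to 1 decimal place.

10.3 mcg/mL

τ/t½ = 7/8 ≈ 0.875, so fraction remaining f = (1/2)^(7/8) ≈ 0.5453.
Each bolus raises the concentration by D/Vd = 1651/193 ≈ 8.554 mcg/mL.
Steady-state trough Cmin,ss = C₀·f/(1−f) ≈ 8.554 × 0.5453/0.4547 ≈ 10.258 mcg/mL.
Trough 10.3 mcg/mL vs MEC 1 mcg/mL: adequate.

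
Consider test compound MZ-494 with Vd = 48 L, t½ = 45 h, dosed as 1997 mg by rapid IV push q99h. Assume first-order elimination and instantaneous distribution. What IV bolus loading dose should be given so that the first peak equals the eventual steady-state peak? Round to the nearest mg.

f = (1/2)^(99/45) ≈ 0.217638; accumulation ratio R = 1/(1−f) ≈ 1.27818.
Loading dose to hit Cmax,ss on first dose: D_load = D_maint·R ≈ 1997 × 1.27818 ≈ 2552.53 mg.

2553 mg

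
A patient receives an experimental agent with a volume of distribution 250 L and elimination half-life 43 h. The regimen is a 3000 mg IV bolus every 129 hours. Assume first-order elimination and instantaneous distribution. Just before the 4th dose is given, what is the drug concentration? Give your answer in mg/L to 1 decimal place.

f = (1/2)^(τ/t½) = (1/2)^(129/43) ≈ 0.1250.
C₀ = D/Vd = 3000/250 ≈ 12.000 mg/L.
Before the 4th dose, 3 doses have been given. Superposition: Cmin = C₀·(f + f² + … + f^3).
≈ 12.000 × (0.1250 + 0.0156 + 0.0020) ≈ 12.000 × 0.1426 ≈ 1.711 mg/L.

1.7 mg/L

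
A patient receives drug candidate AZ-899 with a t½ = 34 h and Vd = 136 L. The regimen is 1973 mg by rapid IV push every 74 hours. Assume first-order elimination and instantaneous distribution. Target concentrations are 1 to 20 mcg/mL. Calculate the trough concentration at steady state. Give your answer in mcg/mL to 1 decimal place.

4.1 mcg/mL

Over one 74-h interval, 74/34 ≈ 2.1765 half-lives elapse, leaving f ≈ 0.2212 of each dose.
At steady state, accumulation factor R = 1/(1 − e^(−kτ)) ≈ 1.2840.
Single-dose peak C₀ = D/Vd = 1973/136 ≈ 14.507 mcg/mL.
Cmax,ss = C₀/(1 − f) ≈ 14.507/0.7788 ≈ 18.627 mcg/mL.
One interval later, Cmin,ss = Cmax,ss·e^(−kτ) ≈ 18.627 × 0.2212 ≈ 4.120 mcg/mL.
Trough 4.1 mcg/mL vs MEC 1 mcg/mL: adequate.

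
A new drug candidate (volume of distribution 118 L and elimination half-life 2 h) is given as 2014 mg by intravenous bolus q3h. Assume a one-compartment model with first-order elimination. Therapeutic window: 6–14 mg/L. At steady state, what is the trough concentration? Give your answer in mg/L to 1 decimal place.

9.3 mg/L

k = ln2/t½ = ln2/2 ≈ 0.346574 h⁻¹; fraction remaining f = e^(−kτ) = e^(−0.346574×3) ≈ 0.3536.
Single-dose peak C₀ = D/Vd = 2014/118 ≈ 17.068 mg/L.
Steady-state trough Cmin,ss = C₀·f/(1−f) ≈ 17.068 × 0.3536/0.6464 ≈ 9.337 mg/L.
Trough 9.3 mg/L vs MEC 6 mg/L: adequate.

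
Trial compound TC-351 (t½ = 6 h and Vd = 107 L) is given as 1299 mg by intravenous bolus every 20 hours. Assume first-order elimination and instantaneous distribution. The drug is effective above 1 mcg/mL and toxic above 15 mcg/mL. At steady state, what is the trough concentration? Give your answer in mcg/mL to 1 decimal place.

Over one 20-h interval, 20/6 ≈ 3.3333 half-lives elapse, leaving f ≈ 0.0992 of each dose.
At steady state, accumulation factor R = 1/(1 − e^(−kτ)) ≈ 1.1101.
Each bolus raises the concentration by D/Vd = 1299/107 ≈ 12.140 mcg/mL.
Steady-state peak Cmax,ss = C₀·R ≈ 12.140 × 1.1101 ≈ 13.477 mcg/mL.
Steady-state trough Cmin,ss = Cmax,ss·f ≈ 13.477 × 0.0992 ≈ 1.337 mcg/mL.
Trough 1.3 mcg/mL vs MEC 1 mcg/mL: adequate.

1.3 mcg/mL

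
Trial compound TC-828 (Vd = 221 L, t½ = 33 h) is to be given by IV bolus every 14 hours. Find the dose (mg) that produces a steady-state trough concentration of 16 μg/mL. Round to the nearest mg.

τ/t½ = 14/33 ≈ 0.42424, so f = (1/2)^(14/33) ≈ 0.745230.
Cmin,ss = (D/Vd)·f/(1−f), so D = Cmin,ss·Vd·(1−f)/f.
D = 16 × 221 × (1−f)/f ≈ 16 × 221 × 0.34187 ≈ 1208.85 mg.

1209 mg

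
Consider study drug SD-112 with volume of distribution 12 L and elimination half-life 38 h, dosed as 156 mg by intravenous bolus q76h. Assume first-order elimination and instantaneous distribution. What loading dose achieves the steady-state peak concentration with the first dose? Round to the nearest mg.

f = (1/2)^(76/38) ≈ 0.250000; accumulation ratio R = 1/(1−f) ≈ 1.33333.
Loading dose to hit Cmax,ss on first dose: D_load = D_maint·R ≈ 156 × 1.33333 ≈ 208.00 mg.

208 mg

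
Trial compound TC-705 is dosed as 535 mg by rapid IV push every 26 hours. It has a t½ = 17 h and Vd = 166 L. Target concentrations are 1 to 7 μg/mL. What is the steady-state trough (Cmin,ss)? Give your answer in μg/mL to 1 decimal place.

k = ln2/t½ = ln2/17 ≈ 0.040773 h⁻¹; fraction remaining f = e^(−kτ) = e^(−0.040773×26) ≈ 0.3464.
At steady state, accumulation factor R = 1/(1 − e^(−kτ)) ≈ 1.5300.
Single-dose peak C₀ = D/Vd = 535/166 ≈ 3.223 μg/mL.
Cmax,ss = C₀/(1 − f) ≈ 3.223/0.6536 ≈ 4.931 μg/mL.
One interval later, Cmin,ss = Cmax,ss·e^(−kτ) ≈ 4.931 × 0.3464 ≈ 1.708 μg/mL.
Trough 1.7 μg/mL vs MEC 1 μg/mL: adequate.

1.7 μg/mL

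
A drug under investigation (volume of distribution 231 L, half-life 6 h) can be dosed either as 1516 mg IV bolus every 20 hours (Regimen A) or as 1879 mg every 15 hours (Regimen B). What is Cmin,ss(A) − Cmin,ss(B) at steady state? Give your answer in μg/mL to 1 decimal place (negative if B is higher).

Regimen A: f = (1/2)^(20/6) ≈ 0.0992; Cmin,ss = (1516/231)·f/(1−f) ≈ 0.723 μg/mL.
Regimen B: f = (1/2)^(15/6) ≈ 0.1768; Cmin,ss = (1879/231)·f/(1−f) ≈ 1.747 μg/mL.
Difference ≈ 0.723 − 1.747 ≈ -1.024 μg/mL.

-1.0 μg/mL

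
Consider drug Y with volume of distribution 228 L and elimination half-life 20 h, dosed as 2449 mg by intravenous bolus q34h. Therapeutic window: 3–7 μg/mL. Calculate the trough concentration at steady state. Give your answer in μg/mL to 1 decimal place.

τ/t½ = 34/20 ≈ 1.7, so fraction remaining f = (1/2)^(34/20) ≈ 0.3078.
Accumulation ratio R = 1/(1 − f) ≈ 1/0.6922 ≈ 1.4447.
Single-dose peak C₀ = D/Vd = 2449/228 ≈ 10.741 μg/mL.
Cmax,ss = C₀/(1 − f) ≈ 10.741/0.6922 ≈ 15.517 μg/mL.
One interval later, Cmin,ss = Cmax,ss·e^(−kτ) ≈ 15.517 × 0.3078 ≈ 4.776 μg/mL.
Trough 4.8 μg/mL vs MEC 3 μg/mL: adequate.

4.8 μg/mL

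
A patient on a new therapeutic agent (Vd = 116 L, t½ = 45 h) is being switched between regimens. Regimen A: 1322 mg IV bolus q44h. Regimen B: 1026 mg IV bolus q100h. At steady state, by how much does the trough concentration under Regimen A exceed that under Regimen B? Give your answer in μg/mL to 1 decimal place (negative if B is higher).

Regimen A: f = (1/2)^(44/45) ≈ 0.5078; Cmin,ss = (1322/116)·f/(1−f) ≈ 11.758 μg/mL.
Regimen B: f = (1/2)^(100/45) ≈ 0.2143; Cmin,ss = (1026/116)·f/(1−f) ≈ 2.412 μg/mL.
Difference ≈ 11.758 − 2.412 ≈ 9.346 μg/mL.

9.3 μg/mL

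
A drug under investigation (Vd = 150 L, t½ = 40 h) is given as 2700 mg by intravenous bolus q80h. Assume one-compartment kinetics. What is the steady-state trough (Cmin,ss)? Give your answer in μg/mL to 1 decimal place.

τ = 80 h = 2 half-lives, so f = (1/2)^2 = 0.25.
Accumulation ratio R = 1/(1 − f) = 1/0.75 = 4/3.
Single-dose peak C₀ = D/Vd = 2700/150 = 18 μg/mL.
Steady-state peak Cmax,ss = C₀·R = 18 × 4/3 ≈ 24.000 μg/mL.
Steady-state trough Cmin,ss = Cmax,ss·f ≈ 24.000 × 0.25 ≈ 6.000 μg/mL.

6.0 μg/mL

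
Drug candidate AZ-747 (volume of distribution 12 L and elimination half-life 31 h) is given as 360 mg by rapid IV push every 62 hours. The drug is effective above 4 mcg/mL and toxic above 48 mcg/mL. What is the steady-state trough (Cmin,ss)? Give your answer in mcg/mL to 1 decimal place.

The dosing interval is 2 half-lives, so f = 2^(−2) = 0.25.
At steady state, R = 1/(1 − 0.25) = 4/3.
Single-dose peak C₀ = D/Vd = 360/12 = 30 mcg/mL.
Steady-state peak Cmax,ss = C₀·R = 30 × 4/3 ≈ 40.000 mcg/mL.
Steady-state trough Cmin,ss = Cmax,ss·f ≈ 40.000 × 0.25 ≈ 10.000 mcg/mL.
Trough 10.0 mcg/mL vs MEC 4 mcg/mL: adequate.

10.0 mcg/mL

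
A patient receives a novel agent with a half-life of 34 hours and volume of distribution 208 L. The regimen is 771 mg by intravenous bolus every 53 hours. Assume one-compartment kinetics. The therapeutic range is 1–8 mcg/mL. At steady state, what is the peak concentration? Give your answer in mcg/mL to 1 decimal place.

5.6 mcg/mL

k = ln2/t½ = ln2/34 ≈ 0.020387 h⁻¹; fraction remaining f = e^(−kτ) = e^(−0.020387×53) ≈ 0.3394.
At steady state, accumulation factor R = 1/(1 − e^(−kτ)) ≈ 1.5138.
Each bolus raises the concentration by D/Vd = 771/208 ≈ 3.707 mcg/mL.
Steady-state peak Cmax,ss = C₀·R ≈ 3.707 × 1.5138 ≈ 5.612 mcg/mL.
Peak 5.6 mcg/mL vs MTC 8 mcg/mL: below toxic threshold.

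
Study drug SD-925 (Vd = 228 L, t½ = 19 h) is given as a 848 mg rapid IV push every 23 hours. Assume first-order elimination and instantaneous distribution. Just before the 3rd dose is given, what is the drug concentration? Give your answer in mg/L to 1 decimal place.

f = (1/2)^(τ/t½) = (1/2)^(23/19) ≈ 0.4321.
C₀ = D/Vd = 848/228 ≈ 3.719 mg/L.
Before the 3rd dose, 2 doses have been given. Superposition: Cmin = C₀·(f + f²).
≈ 3.719 × (0.4321 + 0.1867) ≈ 3.719 × 0.6188 ≈ 2.301 mg/L.

2.3 mg/L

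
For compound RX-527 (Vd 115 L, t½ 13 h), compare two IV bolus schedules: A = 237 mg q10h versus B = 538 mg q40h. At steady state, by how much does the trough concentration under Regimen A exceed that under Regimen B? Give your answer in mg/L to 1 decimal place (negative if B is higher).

2.3 mg/L

Regimen A: f = (1/2)^(10/13) ≈ 0.5867; Cmin,ss = (237/115)·f/(1−f) ≈ 2.926 mg/L.
Regimen B: f = (1/2)^(40/13) ≈ 0.1185; Cmin,ss = (538/115)·f/(1−f) ≈ 0.629 mg/L.
Difference ≈ 2.926 − 0.629 ≈ 2.297 mg/L.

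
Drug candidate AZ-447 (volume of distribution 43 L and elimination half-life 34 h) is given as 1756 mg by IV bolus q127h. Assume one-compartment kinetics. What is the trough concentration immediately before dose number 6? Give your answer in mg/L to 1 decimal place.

f = (1/2)^(τ/t½) = (1/2)^(127/34) ≈ 0.0751.
C₀ = D/Vd = 1756/43 ≈ 40.837 mg/L.
Before the 6th dose, 5 doses have been given. Superposition: Cmin = C₀·(f + f² + … + f^5).
≈ 40.837 × (0.0751 + 0.0056 + 0.0004 + 0.0000 + 0.0000) ≈ 40.837 × 0.0811 ≈ 3.312 mg/L.

3.3 mg/L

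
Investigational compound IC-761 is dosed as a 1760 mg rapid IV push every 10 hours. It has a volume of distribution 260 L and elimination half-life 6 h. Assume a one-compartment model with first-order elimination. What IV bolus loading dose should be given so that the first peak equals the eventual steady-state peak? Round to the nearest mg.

f = (1/2)^(10/6) ≈ 0.314980; accumulation ratio R = 1/(1−f) ≈ 1.45981.
Loading dose to hit Cmax,ss on first dose: D_load = D_maint·R ≈ 1760 × 1.45981 ≈ 2569.27 mg.

2569 mg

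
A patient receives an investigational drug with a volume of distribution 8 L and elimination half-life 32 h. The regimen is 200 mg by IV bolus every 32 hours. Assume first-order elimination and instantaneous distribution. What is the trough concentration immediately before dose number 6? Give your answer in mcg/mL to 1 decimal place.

f = (1/2)^(τ/t½) = (1/2)^(32/32) ≈ 0.5000.
C₀ = D/Vd = 200/8 ≈ 25.000 mcg/mL.
Before the 6th dose, 5 doses have been given. Superposition: Cmin = C₀·(f + f² + … + f^5).
≈ 25.000 × (0.5000 + 0.2500 + 0.1250 + 0.0625 + 0.0313) ≈ 25.000 × 0.9688 ≈ 24.220 mcg/mL.

24.2 mcg/mL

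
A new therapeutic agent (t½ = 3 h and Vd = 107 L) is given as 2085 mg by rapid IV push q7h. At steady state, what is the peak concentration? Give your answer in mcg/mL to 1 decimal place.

24.3 mcg/mL

τ/t½ = 7/3 ≈ 2.3333, so fraction remaining f = (1/2)^(7/3) ≈ 0.1984.
Accumulation ratio R = 1/(1 − f) ≈ 1/0.8016 ≈ 1.2475.
Each bolus raises the concentration by D/Vd = 2085/107 ≈ 19.486 mcg/mL.
Steady-state peak Cmax,ss = C₀·R ≈ 19.486 × 1.2475 ≈ 24.309 mcg/mL.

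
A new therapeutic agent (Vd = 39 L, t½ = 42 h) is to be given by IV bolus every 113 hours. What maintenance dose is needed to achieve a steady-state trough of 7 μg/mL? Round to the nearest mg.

1489 mg

τ/t½ = 113/42 ≈ 2.6905, so f = (1/2)^(113/42) ≈ 0.154912.
Cmin,ss = (D/Vd)·f/(1−f), so D = Cmin,ss·Vd·(1−f)/f.
D = 7 × 39 × (1−f)/f ≈ 7 × 39 × 5.45528 ≈ 1489.29 mg.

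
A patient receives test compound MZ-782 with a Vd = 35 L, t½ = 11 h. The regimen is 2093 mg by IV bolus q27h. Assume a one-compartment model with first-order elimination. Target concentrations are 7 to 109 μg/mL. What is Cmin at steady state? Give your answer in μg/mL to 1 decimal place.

13.3 μg/mL

τ/t½ = 27/11 ≈ 2.4545, so fraction remaining f = (1/2)^(27/11) ≈ 0.1824.
At steady state, accumulation factor R = 1/(1 − e^(−kτ)) ≈ 1.2231.
Single-dose peak C₀ = D/Vd = 2093/35 ≈ 59.800 μg/mL.
Steady-state peak Cmax,ss = C₀·R ≈ 59.800 × 1.2231 ≈ 73.141 μg/mL.
Steady-state trough Cmin,ss = Cmax,ss·f ≈ 73.141 × 0.1824 ≈ 13.341 μg/mL.
Trough 13.3 μg/mL vs MEC 7 μg/mL: adequate.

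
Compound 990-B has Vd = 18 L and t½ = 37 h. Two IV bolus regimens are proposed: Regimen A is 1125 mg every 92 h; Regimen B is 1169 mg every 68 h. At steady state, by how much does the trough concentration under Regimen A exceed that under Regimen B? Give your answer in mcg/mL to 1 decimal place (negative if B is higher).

-11.6 mcg/mL

Regimen A: f = (1/2)^(92/37) ≈ 0.1784; Cmin,ss = (1125/18)·f/(1−f) ≈ 13.571 mcg/mL.
Regimen B: f = (1/2)^(68/37) ≈ 0.2797; Cmin,ss = (1169/18)·f/(1−f) ≈ 25.219 mcg/mL.
Difference ≈ 13.571 − 25.219 ≈ -11.648 mcg/mL.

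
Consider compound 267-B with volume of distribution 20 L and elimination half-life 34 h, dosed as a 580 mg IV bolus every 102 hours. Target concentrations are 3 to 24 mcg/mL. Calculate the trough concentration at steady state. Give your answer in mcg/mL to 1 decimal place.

The dosing interval is 3 half-lives, so f = 2^(−3) = 0.125.
Accumulation ratio R = 1/(1 − f) = 1/0.875 = 8/7.
Single-dose peak C₀ = D/Vd = 580/20 = 29 mcg/mL.
Steady-state peak Cmax,ss = C₀·R = 29 × 8/7 ≈ 33.143 mcg/mL.
Steady-state trough Cmin,ss = Cmax,ss·f ≈ 33.143 × 0.125 ≈ 4.143 mcg/mL.
Trough 4.1 mcg/mL vs MEC 3 mcg/mL: adequate.

4.1 mcg/mL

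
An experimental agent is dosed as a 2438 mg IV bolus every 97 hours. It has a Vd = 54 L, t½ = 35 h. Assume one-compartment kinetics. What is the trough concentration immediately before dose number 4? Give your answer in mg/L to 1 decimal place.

f = (1/2)^(τ/t½) = (1/2)^(97/35) ≈ 0.1465.
C₀ = D/Vd = 2438/54 ≈ 45.148 mg/L.
Before the 4th dose, 3 doses have been given. Superposition: Cmin = C₀·(f + f² + … + f^3).
≈ 45.148 × (0.1465 + 0.0215 + 0.0031) ≈ 45.148 × 0.1711 ≈ 7.725 mg/L.

7.7 mg/L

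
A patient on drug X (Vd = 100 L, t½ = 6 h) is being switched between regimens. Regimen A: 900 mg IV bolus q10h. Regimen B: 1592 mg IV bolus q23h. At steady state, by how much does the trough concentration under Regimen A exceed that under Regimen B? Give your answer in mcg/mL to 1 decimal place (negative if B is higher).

2.9 mcg/mL

Regimen A: f = (1/2)^(10/6) ≈ 0.3150; Cmin,ss = (900/100)·f/(1−f) ≈ 4.139 mcg/mL.
Regimen B: f = (1/2)^(23/6) ≈ 0.0702; Cmin,ss = (1592/100)·f/(1−f) ≈ 1.202 mcg/mL.
Difference ≈ 4.139 − 1.202 ≈ 2.937 mcg/mL.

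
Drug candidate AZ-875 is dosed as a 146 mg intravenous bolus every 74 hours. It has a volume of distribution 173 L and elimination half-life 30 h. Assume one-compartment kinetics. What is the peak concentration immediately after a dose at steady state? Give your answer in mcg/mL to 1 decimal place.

τ/t½ = 74/30 ≈ 2.4667, so fraction remaining f = (1/2)^(74/30) ≈ 0.1809.
At steady state, accumulation factor R = 1/(1 − e^(−kτ)) ≈ 1.2209.
Single-dose peak C₀ = D/Vd = 146/173 ≈ 0.844 mcg/mL.
Cmax,ss = C₀/(1 − f) ≈ 0.844/0.8191 ≈ 1.030 mcg/mL.

1.0 mcg/mL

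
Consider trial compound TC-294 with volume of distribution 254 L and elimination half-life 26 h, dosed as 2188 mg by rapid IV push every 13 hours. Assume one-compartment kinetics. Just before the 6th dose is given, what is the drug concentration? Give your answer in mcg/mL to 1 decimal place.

f = (1/2)^(τ/t½) = (1/2)^(13/26) ≈ 0.7071.
C₀ = D/Vd = 2188/254 ≈ 8.614 mcg/mL.
Before the 6th dose, 5 doses have been given. Superposition: Cmin = C₀·(f + f² + … + f^5).
≈ 8.614 × (0.7071 + 0.5000 + 0.3535 + 0.2500 + 0.1768) ≈ 8.614 × 1.9874 ≈ 17.119 mcg/mL.

17.1 mcg/mL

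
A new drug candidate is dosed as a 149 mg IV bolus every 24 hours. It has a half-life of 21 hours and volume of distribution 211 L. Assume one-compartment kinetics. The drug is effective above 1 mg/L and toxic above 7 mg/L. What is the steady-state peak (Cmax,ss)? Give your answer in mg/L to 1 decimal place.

Over one 24-h interval, 24/21 ≈ 1.1429 half-lives elapse, leaving f ≈ 0.4529 of each dose.
Accumulation ratio R = 1/(1 − f) ≈ 1/0.5471 ≈ 1.8278.
Each bolus raises the concentration by D/Vd = 149/211 ≈ 0.706 mg/L.
Steady-state peak Cmax,ss = C₀·R ≈ 0.706 × 1.8278 ≈ 1.290 mg/L.
Peak 1.3 mg/L vs MTC 7 mg/L: below toxic threshold.

1.3 mg/L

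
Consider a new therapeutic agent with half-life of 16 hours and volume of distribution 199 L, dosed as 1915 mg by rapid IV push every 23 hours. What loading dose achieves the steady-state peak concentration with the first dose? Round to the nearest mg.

3036 mg

f = (1/2)^(23/16) ≈ 0.369207; accumulation ratio R = 1/(1−f) ≈ 1.58531.
Loading dose to hit Cmax,ss on first dose: D_load = D_maint·R ≈ 1915 × 1.58531 ≈ 3035.87 mg.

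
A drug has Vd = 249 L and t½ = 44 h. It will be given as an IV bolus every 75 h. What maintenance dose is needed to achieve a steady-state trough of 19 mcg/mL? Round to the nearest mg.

τ/t½ = 75/44 ≈ 1.7045, so f = (1/2)^(75/44) ≈ 0.306818.
Cmin,ss = (D/Vd)·f/(1−f), so D = Cmin,ss·Vd·(1−f)/f.
D = 19 × 249 × (1−f)/f ≈ 19 × 249 × 2.25926 ≈ 10688.56 mg.

10689 mg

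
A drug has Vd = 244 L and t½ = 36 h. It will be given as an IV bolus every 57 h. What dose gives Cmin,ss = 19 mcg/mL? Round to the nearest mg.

9256 mg

τ/t½ = 57/36 ≈ 1.5833, so f = (1/2)^(57/36) ≈ 0.333710.
Cmin,ss = (D/Vd)·f/(1−f), so D = Cmin,ss·Vd·(1−f)/f.
D = 19 × 244 × (1−f)/f ≈ 19 × 244 × 1.99661 ≈ 9256.28 mg.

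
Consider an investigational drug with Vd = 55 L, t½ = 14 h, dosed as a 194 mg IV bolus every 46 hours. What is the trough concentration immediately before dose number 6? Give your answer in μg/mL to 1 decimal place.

f = (1/2)^(τ/t½) = (1/2)^(46/14) ≈ 0.1025.
C₀ = D/Vd = 194/55 ≈ 3.527 μg/mL.
Before the 6th dose, 5 doses have been given. Superposition: Cmin = C₀·(f + f² + … + f^5).
≈ 3.527 × (0.1025 + 0.0105 + 0.0011 + 0.0001 + 0.0000) ≈ 3.527 × 0.1142 ≈ 0.403 μg/mL.

0.4 μg/mL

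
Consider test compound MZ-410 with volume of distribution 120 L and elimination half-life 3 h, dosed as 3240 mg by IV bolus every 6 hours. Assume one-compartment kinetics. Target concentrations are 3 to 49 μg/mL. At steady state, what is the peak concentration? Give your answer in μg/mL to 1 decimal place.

36.0 μg/mL

The dosing interval is 2 half-lives, so f = 2^(−2) = 0.25.
Accumulation ratio R = 1/(1 − f) = 1/0.75 = 4/3.
Single-dose peak C₀ = D/Vd = 3240/120 = 27 μg/mL.
Steady-state peak Cmax,ss = C₀·R = 27 × 4/3 ≈ 36.000 μg/mL.
Peak 36.0 μg/mL vs MTC 49 μg/mL: below toxic threshold.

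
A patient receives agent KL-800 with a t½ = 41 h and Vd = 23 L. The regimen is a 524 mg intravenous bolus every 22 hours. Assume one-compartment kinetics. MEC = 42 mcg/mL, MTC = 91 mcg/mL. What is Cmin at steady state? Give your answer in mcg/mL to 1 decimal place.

50.6 mcg/mL

k = ln2/t½ = ln2/41 ≈ 0.016906 h⁻¹; fraction remaining f = e^(−kτ) = e^(−0.016906×22) ≈ 0.6894.
At steady state, accumulation factor R = 1/(1 − e^(−kτ)) ≈ 3.2196.
Single-dose peak C₀ = D/Vd = 524/23 ≈ 22.783 mcg/mL.
Cmax,ss = C₀/(1 − f) ≈ 22.783/0.3106 ≈ 73.352 mcg/mL.
Steady-state trough Cmin,ss = Cmax,ss·f ≈ 73.352 × 0.6894 ≈ 50.569 mcg/mL.
Trough 50.6 mcg/mL vs MEC 42 mcg/mL: adequate.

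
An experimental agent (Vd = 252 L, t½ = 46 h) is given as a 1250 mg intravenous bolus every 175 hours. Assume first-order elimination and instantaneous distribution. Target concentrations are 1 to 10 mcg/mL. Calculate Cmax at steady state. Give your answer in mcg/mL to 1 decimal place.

Over one 175-h interval, 175/46 ≈ 3.8043 half-lives elapse, leaving f ≈ 0.0716 of each dose.
At steady state, accumulation factor R = 1/(1 − e^(−kτ)) ≈ 1.0771.
Each bolus raises the concentration by D/Vd = 1250/252 ≈ 4.960 mcg/mL.
Cmax,ss = C₀/(1 − f) ≈ 4.960/0.9284 ≈ 5.343 mcg/mL.
Peak 5.3 mcg/mL vs MTC 10 mcg/mL: below toxic threshold.

5.3 mcg/mL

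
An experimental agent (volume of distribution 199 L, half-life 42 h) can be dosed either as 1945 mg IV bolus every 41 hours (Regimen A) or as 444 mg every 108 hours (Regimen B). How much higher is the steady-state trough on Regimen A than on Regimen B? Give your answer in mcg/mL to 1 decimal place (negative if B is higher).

9.7 mcg/mL

Regimen A: f = (1/2)^(41/42) ≈ 0.5083; Cmin,ss = (1945/199)·f/(1−f) ≈ 10.104 mcg/mL.
Regimen B: f = (1/2)^(108/42) ≈ 0.1682; Cmin,ss = (444/199)·f/(1−f) ≈ 0.451 mcg/mL.
Difference ≈ 10.104 − 0.451 ≈ 9.653 mcg/mL.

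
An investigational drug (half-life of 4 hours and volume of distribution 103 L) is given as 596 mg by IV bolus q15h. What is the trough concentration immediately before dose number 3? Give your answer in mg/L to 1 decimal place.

f = (1/2)^(τ/t½) = (1/2)^(15/4) ≈ 0.0743.
C₀ = D/Vd = 596/103 ≈ 5.786 mg/L.
Before the 3rd dose, 2 doses have been given. Superposition: Cmin = C₀·(f + f²).
≈ 5.786 × (0.0743 + 0.0055) ≈ 5.786 × 0.0798 ≈ 0.462 mg/L.

0.5 mg/L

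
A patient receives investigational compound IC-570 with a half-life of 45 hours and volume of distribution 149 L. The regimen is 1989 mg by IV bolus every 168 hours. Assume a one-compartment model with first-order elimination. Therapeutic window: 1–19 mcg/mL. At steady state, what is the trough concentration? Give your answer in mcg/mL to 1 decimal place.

1.1 mcg/mL

Over one 168-h interval, 168/45 ≈ 3.7333 half-lives elapse, leaving f ≈ 0.0752 of each dose.
Accumulation ratio R = 1/(1 − f) ≈ 1/0.9248 ≈ 1.0813.
Each bolus raises the concentration by D/Vd = 1989/149 ≈ 13.349 mcg/mL.
Cmax,ss = C₀/(1 − f) ≈ 13.349/0.9248 ≈ 14.434 mcg/mL.
One interval later, Cmin,ss = Cmax,ss·e^(−kτ) ≈ 14.434 × 0.0752 ≈ 1.085 mcg/mL.
Trough 1.1 mcg/mL vs MEC 1 mcg/mL: adequate.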